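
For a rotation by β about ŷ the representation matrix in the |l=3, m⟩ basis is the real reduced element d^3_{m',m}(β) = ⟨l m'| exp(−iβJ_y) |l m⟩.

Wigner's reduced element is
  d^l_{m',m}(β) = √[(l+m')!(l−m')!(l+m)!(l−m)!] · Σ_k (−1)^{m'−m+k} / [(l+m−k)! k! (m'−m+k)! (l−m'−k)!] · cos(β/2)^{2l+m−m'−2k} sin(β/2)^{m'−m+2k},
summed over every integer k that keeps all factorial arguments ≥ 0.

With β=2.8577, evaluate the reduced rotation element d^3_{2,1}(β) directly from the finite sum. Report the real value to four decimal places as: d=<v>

d^3_{2,1}(β=2.8577) via Wigner's sum:
c=cos(2.8577/2)=0.141470, s=sin(2.8577/2)=0.989943; N=√[120·1·24·2]=75.894664
k∈{0,1} keeps every argument non-negative
  k=0: (−1)^1·75.8947/(24)·0.1415^5·0.9899^1 = -0.000177
  k=1: (−1)^2·75.8947/(12)·0.1415^3·0.9899^3 = +0.017372
d^3_{2,1}(2.8577) = -0.000177 +0.017372 = +0.017195

d=0.0172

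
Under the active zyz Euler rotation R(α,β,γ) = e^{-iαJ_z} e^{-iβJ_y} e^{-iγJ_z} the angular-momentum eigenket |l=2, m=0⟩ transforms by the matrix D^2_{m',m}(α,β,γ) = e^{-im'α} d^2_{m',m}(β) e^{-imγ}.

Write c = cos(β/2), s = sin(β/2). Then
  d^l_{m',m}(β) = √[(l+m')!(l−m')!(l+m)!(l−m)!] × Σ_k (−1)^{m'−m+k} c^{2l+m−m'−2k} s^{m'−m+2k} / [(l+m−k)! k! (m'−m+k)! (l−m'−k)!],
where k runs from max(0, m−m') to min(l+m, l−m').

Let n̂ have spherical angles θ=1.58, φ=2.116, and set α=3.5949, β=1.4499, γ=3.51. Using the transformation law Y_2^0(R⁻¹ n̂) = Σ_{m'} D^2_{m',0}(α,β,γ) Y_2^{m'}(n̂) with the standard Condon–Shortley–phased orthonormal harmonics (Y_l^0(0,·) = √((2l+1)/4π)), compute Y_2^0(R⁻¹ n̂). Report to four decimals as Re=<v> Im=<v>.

Re=-0.3077 Im=0.0000

Need the full column D^2_{m',0} for m'=−2..2 at α=3.5949, β=1.4499, γ=3.51.
cos(β/2)=0.748533, sin(β/2)=0.663098
d^2_{-2,0}: single k=2 term ⇒ +0.603466;  D = +0.371985+0.475182i
d^2_{-1,0}: k∈[1..2] ⇒ +0.681217 -0.534588 = +0.146629;  D = -0.131820-0.064215i
d^2_{0,0}: k∈[0..2] ⇒ +0.313937 -0.985455 +0.193335 = -0.478183;  D = -0.478183+0.000000i
d^2_{1,0}: k∈[0..1] ⇒ -0.681217 +0.534588 = -0.146629;  D = +0.131820-0.064215i
d^2_{2,0}: single k=0 term ⇒ +0.603466;  D = +0.371985-0.475182i
Y_2^{m'}(θ=1.58,φ=2.116) and Σ D·Y over m':
  (+0.3720+0.4752i)·(-0.1785+0.3425i)  (-0.1318-0.0642i)·(+0.0037+0.0061i)  (-0.4782+0.0000i)·(-0.3153+0.0000i)  (+0.1318-0.0642i)·(-0.0037+0.0061i)  (+0.3720-0.4752i)·(-0.1785-0.3425i)
Y_2^0(R⁻¹ n̂) = -0.307730+0.000000i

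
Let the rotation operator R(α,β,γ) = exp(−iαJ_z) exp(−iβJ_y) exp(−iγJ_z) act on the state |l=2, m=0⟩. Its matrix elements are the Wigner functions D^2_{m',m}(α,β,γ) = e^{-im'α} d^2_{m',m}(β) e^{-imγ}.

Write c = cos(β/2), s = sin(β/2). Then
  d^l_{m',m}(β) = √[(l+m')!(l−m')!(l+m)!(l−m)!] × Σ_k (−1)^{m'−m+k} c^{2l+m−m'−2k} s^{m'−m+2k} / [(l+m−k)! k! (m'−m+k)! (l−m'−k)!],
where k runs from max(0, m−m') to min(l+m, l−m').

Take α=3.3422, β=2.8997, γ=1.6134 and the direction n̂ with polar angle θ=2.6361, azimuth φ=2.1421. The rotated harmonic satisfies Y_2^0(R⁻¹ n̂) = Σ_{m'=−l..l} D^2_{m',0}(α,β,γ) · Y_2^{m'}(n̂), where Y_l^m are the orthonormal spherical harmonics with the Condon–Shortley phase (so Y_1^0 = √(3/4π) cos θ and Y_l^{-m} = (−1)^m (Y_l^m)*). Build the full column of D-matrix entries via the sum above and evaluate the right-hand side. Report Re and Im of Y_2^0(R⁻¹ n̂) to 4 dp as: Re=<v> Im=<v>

Need the full column D^2_{m',0} for m'=−2..2 at α=3.3422, β=2.8997, γ=1.6134.
cos(β/2)=0.120652, sin(β/2)=0.992695
d^2_{-2,0}: single k=2 term ⇒ +0.035138;  D = +0.032347+0.013723i
d^2_{-1,0}: k∈[1..2] ⇒ +0.004271 -0.289106 = -0.284835;  D = +0.279123+0.056757i
d^2_{0,0}: k∈[0..2] ⇒ +0.000212 -0.057380 +0.971098 = +0.913930;  D = +0.913930+0.000000i
d^2_{1,0}: k∈[0..1] ⇒ -0.004271 +0.289106 = +0.284835;  D = -0.279123+0.056757i
d^2_{2,0}: single k=0 term ⇒ +0.035138;  D = +0.032347-0.013723i
Y_2^{m'}(θ=2.6361,φ=2.1421) and Σ D·Y over m':
  (+0.0323+0.0137i)·(-0.0376+0.0824i)  (+0.2791+0.0568i)·(+0.1770+0.2753i)  (+0.9139+0.0000i)·(+0.4089+0.0000i)  (-0.2791+0.0568i)·(-0.1770+0.2753i)  (+0.0323-0.0137i)·(-0.0376-0.0824i)
Y_2^0(R⁻¹ n̂) = +0.436575+0.000000i

Re=0.4366 Im=0.0000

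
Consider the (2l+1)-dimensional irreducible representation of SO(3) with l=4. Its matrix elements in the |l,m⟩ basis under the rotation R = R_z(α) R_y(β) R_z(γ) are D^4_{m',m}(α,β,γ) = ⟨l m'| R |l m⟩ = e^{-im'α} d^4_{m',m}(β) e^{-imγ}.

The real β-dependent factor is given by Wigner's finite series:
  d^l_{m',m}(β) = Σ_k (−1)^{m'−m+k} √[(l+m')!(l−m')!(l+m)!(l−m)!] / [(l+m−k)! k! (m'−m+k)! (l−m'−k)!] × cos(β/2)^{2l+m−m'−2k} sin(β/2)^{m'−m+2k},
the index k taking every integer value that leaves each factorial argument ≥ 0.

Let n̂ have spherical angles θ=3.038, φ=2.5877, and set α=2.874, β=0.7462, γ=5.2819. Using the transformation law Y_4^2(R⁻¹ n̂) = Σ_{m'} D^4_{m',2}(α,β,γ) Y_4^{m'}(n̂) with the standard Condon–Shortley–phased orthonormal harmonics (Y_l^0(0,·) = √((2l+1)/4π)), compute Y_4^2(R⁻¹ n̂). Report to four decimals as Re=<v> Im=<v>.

Re=-0.1349 Im=0.3653

Need the full column D^4_{m',2} for m'=−4..4 at α=2.874, β=0.7462, γ=5.2819.
cos(β/2)=0.931202, sin(β/2)=0.364504
d^4_{-4,2}: single k=6 term ⇒ +0.010762;  D = +0.006415+0.008641i
d^4_{-3,2}: k∈[5..6] ⇒ +0.058321 -0.002979 = +0.055343;  D = -0.020065-0.051577i
d^4_{-2,2}: k∈[4..6] ⇒ +0.199102 -0.024405 +0.000312 = +0.175008;  D = +0.018066+0.174073i
d^4_{-1,2}: k∈[3..5] ⇒ +0.479558 -0.110217 +0.003378 = +0.372718;  D = +0.060919-0.367706i
d^4_{0,2}: k∈[2..4] ⇒ +0.821843 -0.335795 +0.019294 = +0.505342;  D = -0.211477+0.458964i
d^4_{1,2}: k∈[1..3] ⇒ +0.938956 -0.719336 +0.073478 = +0.293098;  D = +0.188677-0.224293i
d^4_{2,2}: k∈[0..2] ⇒ +0.565393 -1.039558 +0.199102 = -0.275063;  D = +0.226421-0.156182i
d^4_{3,2}: k∈[0..1] ⇒ -0.828081 +0.380637 = -0.447444;  D = -0.422388+0.147632i
d^4_{4,2}: single k=0 term ⇒ +0.458402;  D = -0.457322+0.031445i
Y_4^{m'}(θ=3.038,φ=2.5877) and Σ D·Y over m':
  (+0.0064+0.0086i)·(-0.0000+0.0000i)  (-0.0201-0.0516i)·(-0.0001+0.0014i)  (+0.0181+0.1741i)·(+0.0095+0.0190i)  (+0.0609-0.3677i)·(+0.1624+0.1005i)  (-0.2115+0.4590i)·(+0.8015+0.0000i)  (+0.1887-0.2243i)·(-0.1624+0.1005i)  (+0.2264-0.1562i)·(+0.0095-0.0190i)  (-0.4224+0.1476i)·(+0.0001+0.0014i)  (-0.4573+0.0314i)·(-0.0000-0.0000i)
Y_4^2(R⁻¹ n̂) = -0.134885+0.365275i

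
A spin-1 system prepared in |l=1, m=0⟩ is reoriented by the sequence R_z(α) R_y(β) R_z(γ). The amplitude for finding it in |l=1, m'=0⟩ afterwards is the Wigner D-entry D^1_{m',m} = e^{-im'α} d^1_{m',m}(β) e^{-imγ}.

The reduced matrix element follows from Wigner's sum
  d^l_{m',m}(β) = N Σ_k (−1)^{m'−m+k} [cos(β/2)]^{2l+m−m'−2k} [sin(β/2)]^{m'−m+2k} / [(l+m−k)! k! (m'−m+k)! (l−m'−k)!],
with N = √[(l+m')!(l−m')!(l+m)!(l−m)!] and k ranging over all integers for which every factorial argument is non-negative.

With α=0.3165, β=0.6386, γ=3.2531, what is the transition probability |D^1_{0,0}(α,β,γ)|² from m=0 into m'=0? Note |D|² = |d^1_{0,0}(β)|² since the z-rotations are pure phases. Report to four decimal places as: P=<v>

P=0.6447

D^1_{0,0}(0.3165,0.6386,3.2531) = e^{-i·0·0.3165}·d^1_{0,0}(0.6386)·e^{-i·0·3.2531}. Compute d first:
With c≡cos(β/2)=0.949455 and s≡sin(β/2)=0.313902, N=[1·1·1·1]^{1/2}=1.000000
Admissible k: 0..1 (factorial args all ≥0)
  k=0: (−1)^0·1.0000/(1)·0.9495^2·0.3139^0 = +0.901466
  k=1: (−1)^1·1.0000/(1)·0.9495^0·0.3139^2 = -0.098534
d^1_{0,0}(0.6386) = +0.901466 -0.098534 = +0.802931
|D^1_{0,0}|² = |d^1_{0,0}(β)|² = (+0.802931)² = 0.644698 (the z-rotation phases have unit modulus)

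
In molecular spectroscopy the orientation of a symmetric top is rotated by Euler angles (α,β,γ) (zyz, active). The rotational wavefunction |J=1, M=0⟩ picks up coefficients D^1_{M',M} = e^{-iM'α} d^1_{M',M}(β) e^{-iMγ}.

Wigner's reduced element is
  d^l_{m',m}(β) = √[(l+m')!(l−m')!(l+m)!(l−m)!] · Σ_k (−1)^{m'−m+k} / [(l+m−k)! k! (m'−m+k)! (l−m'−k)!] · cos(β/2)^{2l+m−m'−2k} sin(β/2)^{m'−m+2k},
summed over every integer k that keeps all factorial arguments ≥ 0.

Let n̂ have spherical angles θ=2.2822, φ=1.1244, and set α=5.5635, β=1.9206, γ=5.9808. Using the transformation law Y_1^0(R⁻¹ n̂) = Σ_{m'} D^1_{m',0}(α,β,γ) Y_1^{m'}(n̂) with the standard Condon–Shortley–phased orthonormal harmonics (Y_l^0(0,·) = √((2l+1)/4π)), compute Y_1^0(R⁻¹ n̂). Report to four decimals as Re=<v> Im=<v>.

Need the full column D^1_{m',0} for m'=−1..1 at α=5.5635, β=1.9206, γ=5.9808.
cos(β/2)=0.573274, sin(β/2)=0.819364
d^1_{-1,0}: single k=1 term ⇒ +0.664284;  D = +0.499551-0.437862i
d^1_{0,0}: k∈[0..1] ⇒ +0.328643 -0.671357 = -0.342713;  D = -0.342713+0.000000i
d^1_{1,0}: single k=0 term ⇒ -0.664284;  D = -0.499551-0.437862i
Y_1^{m'}(θ=2.2822,φ=1.1244) and Σ D·Y over m':
  (+0.4996-0.4379i)·(+0.1130-0.2360i)  (-0.3427+0.0000i)·(-0.3190+0.0000i)  (-0.4996-0.4379i)·(-0.1130-0.2360i)
Y_1^0(R⁻¹ n̂) = +0.015490+0.000000i

Re=0.0155 Im=0.0000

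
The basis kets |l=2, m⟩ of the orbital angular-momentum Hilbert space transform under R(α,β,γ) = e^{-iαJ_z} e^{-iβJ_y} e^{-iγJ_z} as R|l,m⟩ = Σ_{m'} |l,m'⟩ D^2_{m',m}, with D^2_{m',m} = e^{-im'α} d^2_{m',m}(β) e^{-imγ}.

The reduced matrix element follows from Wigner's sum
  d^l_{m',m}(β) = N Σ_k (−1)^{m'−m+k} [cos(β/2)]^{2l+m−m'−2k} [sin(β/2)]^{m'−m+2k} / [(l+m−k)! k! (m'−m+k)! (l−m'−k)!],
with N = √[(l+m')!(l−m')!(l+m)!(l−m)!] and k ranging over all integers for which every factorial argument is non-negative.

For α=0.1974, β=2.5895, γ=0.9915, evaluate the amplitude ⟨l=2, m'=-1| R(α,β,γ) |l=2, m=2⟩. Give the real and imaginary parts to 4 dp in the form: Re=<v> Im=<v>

Re=-0.1035 Im=-0.4744

D^2_{-1,2}(0.1974,2.5895,0.9915) = e^{-i·-1·0.1974}·d^2_{-1,2}(2.5895)·e^{-i·2·0.9915}. Compute d first:
c=cos(2.5895/2)=0.272554, s=sin(2.5895/2)=0.962141; N=√[1·6·24·1]=12.000000
The bounds max(0,m−m')=3 and min(l+m,l−m')=3 give 1 term
  k=3: (−1)^0·12.0000/(6)·0.2726^1·0.9621^3 = +0.485510
d^2_{-1,2}(2.5895) = +0.485510
D = (+0.980580+0.196120i)·(+0.485510)·(-0.400629-0.916240i) = -0.103489-0.474352i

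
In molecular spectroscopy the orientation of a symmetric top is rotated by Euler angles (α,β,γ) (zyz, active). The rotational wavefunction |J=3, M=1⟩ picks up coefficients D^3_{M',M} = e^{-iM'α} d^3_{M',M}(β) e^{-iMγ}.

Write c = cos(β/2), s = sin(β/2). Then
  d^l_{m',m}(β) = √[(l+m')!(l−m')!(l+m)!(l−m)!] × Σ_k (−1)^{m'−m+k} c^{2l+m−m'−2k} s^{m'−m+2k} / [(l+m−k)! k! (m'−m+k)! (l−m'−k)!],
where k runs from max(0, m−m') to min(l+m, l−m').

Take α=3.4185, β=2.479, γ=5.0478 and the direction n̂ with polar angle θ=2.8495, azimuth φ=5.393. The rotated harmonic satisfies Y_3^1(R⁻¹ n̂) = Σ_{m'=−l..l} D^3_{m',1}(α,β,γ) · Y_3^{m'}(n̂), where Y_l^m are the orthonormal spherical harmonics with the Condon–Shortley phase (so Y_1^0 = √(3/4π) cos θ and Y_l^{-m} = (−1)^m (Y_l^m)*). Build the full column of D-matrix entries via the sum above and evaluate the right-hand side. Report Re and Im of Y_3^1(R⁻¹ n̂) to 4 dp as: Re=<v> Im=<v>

Re=0.0117 Im=-0.3172

Need the full column D^3_{m',1} for m'=−3..3 at α=3.4185, β=2.479, γ=5.0478.
cos(β/2)=0.325269, sin(β/2)=0.945621
d^3_{-3,1}: single k=4 term ⇒ +0.327643;  D = +0.155730-0.288267i
d^3_{-2,1}: k∈[3..4] ⇒ +0.184039 -0.777731 = -0.593692;  D = +0.128636-0.579588i
d^3_{-1,1}: k∈[2..4] ⇒ +0.060056 -0.676776 +0.714997 = +0.098277;  D = -0.005746-0.098108i
d^3_{0,1}: k∈[1..3] ⇒ +0.011927 -0.302407 +0.851962 = +0.561481;  D = +0.184816+0.530193i
d^3_{1,1}: k∈[0..2] ⇒ +0.001184 -0.080075 +0.507582 = +0.428692;  D = -0.246397-0.350806i
d^3_{2,1}: k∈[0..1] ⇒ -0.010888 +0.184039 = +0.173152;  D = +0.134467+0.109088i
d^3_{3,1}: single k=0 term ⇒ +0.038766;  D = -0.035635-0.015263i
Y_3^{m'}(θ=2.8495,φ=5.393) and Σ D·Y over m':
  (+0.1557-0.2883i)·(-0.0089+0.0045i)  (+0.1286-0.5796i)·(+0.0169-0.0794i)  (-0.0057-0.0981i)·(+0.2100+0.2593i)  (+0.1848+0.5302i)·(-0.5666+0.0000i)  (-0.2464-0.3508i)·(-0.2100+0.2593i)  (+0.1345+0.1091i)·(+0.0169+0.0794i)  (-0.0356-0.0153i)·(+0.0089+0.0045i)
Y_3^1(R⁻¹ n̂) = +0.011679-0.317237i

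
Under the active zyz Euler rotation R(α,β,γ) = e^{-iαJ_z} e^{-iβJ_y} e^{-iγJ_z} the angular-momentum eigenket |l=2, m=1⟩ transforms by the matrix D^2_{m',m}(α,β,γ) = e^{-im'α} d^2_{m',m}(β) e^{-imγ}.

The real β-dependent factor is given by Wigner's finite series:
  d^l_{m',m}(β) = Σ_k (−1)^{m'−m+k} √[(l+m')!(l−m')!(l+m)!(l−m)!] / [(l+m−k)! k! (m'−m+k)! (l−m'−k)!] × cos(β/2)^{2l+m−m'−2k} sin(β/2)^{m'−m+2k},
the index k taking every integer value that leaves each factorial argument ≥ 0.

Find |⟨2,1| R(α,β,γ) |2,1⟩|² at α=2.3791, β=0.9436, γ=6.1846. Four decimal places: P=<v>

P=0.0190

Split into d^2_{1,1}(β=0.9436) × two z-phases.
c=cos(0.9436/2)=0.890752, s=sin(0.9436/2)=0.454490; N=√[6·1·6·1]=6.000000
Admissible k: 0..1 (factorial args all ≥0)
  k=0: (−1)^0·6.0000/(6)·0.8908^4·0.4545^0 = +0.629545
  k=1: (−1)^1·6.0000/(2)·0.8908^2·0.4545^2 = -0.491682
d^2_{1,1}(0.9436) = +0.629545 -0.491682 = +0.137863
|D^2_{1,1}|² = |d^2_{1,1}(β)|² = (+0.137863)² = 0.019006 (the z-rotation phases have unit modulus)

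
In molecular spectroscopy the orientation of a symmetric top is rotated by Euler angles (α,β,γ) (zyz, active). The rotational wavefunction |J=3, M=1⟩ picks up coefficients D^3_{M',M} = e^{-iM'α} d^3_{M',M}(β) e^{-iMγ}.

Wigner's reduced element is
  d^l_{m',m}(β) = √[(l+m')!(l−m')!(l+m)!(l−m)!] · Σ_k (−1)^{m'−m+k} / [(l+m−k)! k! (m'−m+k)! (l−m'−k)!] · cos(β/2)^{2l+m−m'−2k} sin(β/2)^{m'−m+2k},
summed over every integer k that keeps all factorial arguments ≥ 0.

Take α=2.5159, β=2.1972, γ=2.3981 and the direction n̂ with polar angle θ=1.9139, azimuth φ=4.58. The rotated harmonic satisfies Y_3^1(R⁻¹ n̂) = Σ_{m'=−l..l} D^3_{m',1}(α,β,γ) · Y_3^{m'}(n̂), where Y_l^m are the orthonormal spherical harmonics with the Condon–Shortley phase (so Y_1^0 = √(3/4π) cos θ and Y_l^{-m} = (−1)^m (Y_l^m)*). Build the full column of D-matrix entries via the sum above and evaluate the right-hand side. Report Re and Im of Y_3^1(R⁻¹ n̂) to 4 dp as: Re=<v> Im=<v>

Re=0.0471 Im=-0.2719

Need the full column D^3_{m',1} for m'=−3..3 at α=2.5159, β=2.1972, γ=2.3981.
cos(β/2)=0.454843, sin(β/2)=0.890571
d^3_{-3,1}: single k=4 term ⇒ +0.504016;  D = +0.213408-0.456606i
d^3_{-2,1}: k∈[3..4] ⇒ +0.420361 -0.805760 = -0.385400;  D = +0.336751-0.187434i
d^3_{-1,1}: k∈[2..4] ⇒ +0.203674 -1.041091 +0.498899 = -0.338518;  D = -0.336172-0.039785i
d^3_{0,1}: k∈[1..3] ⇒ +0.060058 -0.690723 +0.882666 = +0.252001;  D = -0.185500-0.170570i
d^3_{1,1}: k∈[0..2] ⇒ +0.008855 -0.271566 +0.780818 = +0.518107;  D = +0.103750+0.507613i
d^3_{2,1}: k∈[0..1] ⇒ -0.054825 +0.420361 = +0.365536;  D = +0.150412-0.333155i
d^3_{3,1}: single k=0 term ⇒ +0.131471;  D = -0.114026+0.065442i
Y_3^{m'}(θ=1.9139,φ=4.58) and Σ D·Y over m':
  (+0.2134-0.4566i)·(+0.1348-0.3213i)  (+0.3368-0.1874i)·(+0.2943+0.0798i)  (-0.3362-0.0398i)·(+0.0174-0.1310i)  (-0.1855-0.1706i)·(+0.3056+0.0000i)  (+0.1037+0.5076i)·(-0.0174-0.1310i)  (+0.1504-0.3332i)·(+0.2943-0.0798i)  (-0.1140+0.0654i)·(-0.1348-0.3213i)
Y_3^1(R⁻¹ n̂) = +0.047088-0.271851i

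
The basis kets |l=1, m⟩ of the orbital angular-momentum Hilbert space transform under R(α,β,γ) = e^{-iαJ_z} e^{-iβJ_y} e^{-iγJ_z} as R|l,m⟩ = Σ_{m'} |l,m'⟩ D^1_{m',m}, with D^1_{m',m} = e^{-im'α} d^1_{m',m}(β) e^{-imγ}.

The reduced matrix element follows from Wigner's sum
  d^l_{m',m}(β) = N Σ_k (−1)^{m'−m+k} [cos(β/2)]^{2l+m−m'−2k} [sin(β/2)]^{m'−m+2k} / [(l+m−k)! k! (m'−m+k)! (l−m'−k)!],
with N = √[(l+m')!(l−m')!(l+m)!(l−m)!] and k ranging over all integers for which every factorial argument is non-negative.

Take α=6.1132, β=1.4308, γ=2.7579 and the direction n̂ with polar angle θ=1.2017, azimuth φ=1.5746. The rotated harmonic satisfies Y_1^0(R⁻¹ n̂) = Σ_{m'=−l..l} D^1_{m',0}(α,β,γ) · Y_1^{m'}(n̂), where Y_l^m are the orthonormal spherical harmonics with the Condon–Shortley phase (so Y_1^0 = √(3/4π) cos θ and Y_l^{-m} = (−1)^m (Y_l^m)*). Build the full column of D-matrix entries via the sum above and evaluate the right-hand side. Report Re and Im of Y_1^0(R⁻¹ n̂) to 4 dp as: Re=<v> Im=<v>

Need the full column D^1_{m',0} for m'=−1..1 at α=6.1132, β=1.4308, γ=2.7579.
cos(β/2)=0.754831, sin(β/2)=0.655919
d^1_{-1,0}: single k=1 term ⇒ +0.700189;  D = +0.690097-0.118449i
d^1_{0,0}: k∈[0..1] ⇒ +0.569770 -0.430230 = +0.139539;  D = +0.139539+0.000000i
d^1_{1,0}: single k=0 term ⇒ -0.700189;  D = -0.690097-0.118449i
Y_1^{m'}(θ=1.2017,φ=1.5746) and Σ D·Y over m':
  (+0.6901-0.1184i)·(-0.0012-0.3222i)  (+0.1395+0.0000i)·(+0.1763+0.0000i)  (-0.6901-0.1184i)·(+0.0012-0.3222i)
Y_1^0(R⁻¹ n̂) = -0.053429+0.000000i

Re=-0.0534 Im=0.0000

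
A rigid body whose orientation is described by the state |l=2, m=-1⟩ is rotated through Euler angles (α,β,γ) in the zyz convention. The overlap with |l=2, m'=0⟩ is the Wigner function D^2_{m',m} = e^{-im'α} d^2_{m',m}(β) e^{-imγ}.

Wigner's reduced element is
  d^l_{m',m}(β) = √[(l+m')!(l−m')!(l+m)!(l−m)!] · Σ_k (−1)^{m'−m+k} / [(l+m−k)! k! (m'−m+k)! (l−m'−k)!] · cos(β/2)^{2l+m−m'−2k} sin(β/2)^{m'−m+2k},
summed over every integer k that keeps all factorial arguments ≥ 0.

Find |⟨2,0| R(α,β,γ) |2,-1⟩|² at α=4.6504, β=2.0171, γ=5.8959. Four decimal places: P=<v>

P=0.2274

Split into d^2_{0,-1}(β=2.0171) × two z-phases.
c=cos(2.0171/2)=0.533088, s=sin(2.0171/2)=0.846060; N=√[2·2·1·6]=4.898979
Admissible k: 0..1 (factorial args all ≥0)
  k=0: (−1)^1·4.8990/(2)·0.5331^3·0.8461^1 = -0.313959
  k=1: (−1)^2·4.8990/(2)·0.5331^1·0.8461^3 = +0.790820
d^2_{0,-1}(2.0171) = -0.313959 +0.790820 = +0.476861
|D^2_{0,-1}|² = |d^2_{0,-1}(β)|² = (+0.476861)² = 0.227396 (the z-rotation phases have unit modulus)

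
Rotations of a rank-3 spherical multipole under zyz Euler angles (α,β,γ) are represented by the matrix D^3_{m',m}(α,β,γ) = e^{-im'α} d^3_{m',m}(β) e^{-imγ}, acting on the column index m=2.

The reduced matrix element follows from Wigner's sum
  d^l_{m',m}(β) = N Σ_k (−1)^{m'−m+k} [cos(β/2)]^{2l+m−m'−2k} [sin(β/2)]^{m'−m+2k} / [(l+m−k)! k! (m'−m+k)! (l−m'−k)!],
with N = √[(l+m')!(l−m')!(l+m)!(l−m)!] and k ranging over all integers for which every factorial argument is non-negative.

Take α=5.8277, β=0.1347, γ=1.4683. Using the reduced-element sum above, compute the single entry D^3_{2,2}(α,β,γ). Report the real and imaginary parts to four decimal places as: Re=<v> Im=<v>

Re=-0.4235 Im=-0.8660

First d^3_{2,2}(β=0.1347), then the phase factors e^{-i(2)α} and e^{-i(2)γ}:
Half-angle: c=0.997733, s=0.067299. N=√(120·1·120·1)=120.000000
k: max(0,(2)−(2))=0 … min(3+(2),3−(2))=1
  k=0: (−1)^0·120.0000/(120)·0.9977^6·0.0673^0 = +0.986474
  k=1: (−1)^1·120.0000/(24)·0.9977^4·0.0673^2 = -0.022441
d^3_{2,2}(0.1347) = +0.986474 -0.022441 = +0.964033
Phases: e^{-i·(2)·5.8277}=+0.612979+0.790099i, e^{-i·(2)·1.4683}=-0.979062-0.203560i ⇒ D=-0.423512-0.866024i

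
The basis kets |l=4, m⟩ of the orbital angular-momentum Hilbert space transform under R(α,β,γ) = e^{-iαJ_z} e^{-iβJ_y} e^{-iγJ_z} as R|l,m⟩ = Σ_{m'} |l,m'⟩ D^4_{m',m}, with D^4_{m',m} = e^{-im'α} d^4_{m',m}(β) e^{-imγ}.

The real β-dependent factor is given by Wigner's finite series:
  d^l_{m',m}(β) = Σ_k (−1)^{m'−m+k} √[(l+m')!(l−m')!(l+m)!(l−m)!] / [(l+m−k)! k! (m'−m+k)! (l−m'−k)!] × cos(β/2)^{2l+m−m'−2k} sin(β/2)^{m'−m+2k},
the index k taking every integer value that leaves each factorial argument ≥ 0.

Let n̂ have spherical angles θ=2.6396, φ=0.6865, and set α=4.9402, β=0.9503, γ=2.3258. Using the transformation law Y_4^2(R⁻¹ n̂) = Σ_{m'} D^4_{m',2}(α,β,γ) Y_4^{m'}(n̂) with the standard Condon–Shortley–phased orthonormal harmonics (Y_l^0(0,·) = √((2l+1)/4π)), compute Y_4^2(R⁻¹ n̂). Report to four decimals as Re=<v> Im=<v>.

Need the full column D^4_{m',2} for m'=−4..4 at α=4.9402, β=0.9503, γ=2.3258.
cos(β/2)=0.889224, sin(β/2)=0.457472
d^4_{-4,2}: single k=6 term ⇒ +0.038352;  D = -0.031680+0.021616i
d^4_{-3,2}: k∈[5..6] ⇒ +0.158140 -0.013952 = +0.144188;  D = -0.106067-0.097673i
d^4_{-2,2}: k∈[4..6] ⇒ +0.410765 -0.086974 +0.001918 = +0.325709;  D = +0.160823-0.283236i
d^4_{-1,2}: k∈[3..5] ⇒ +0.752773 -0.298856 +0.015820 = +0.469737;  D = +0.450310+0.133692i
d^4_{0,2}: k∈[2..4] ⇒ +0.981561 -0.692775 +0.068759 = +0.357545;  D = -0.021721+0.356885i
d^4_{1,2}: k∈[1..3] ⇒ +0.853256 -1.129160 +0.199237 = -0.076667;  D = +0.075600-0.012746i
d^4_{2,2}: k∈[0..2] ⇒ +0.390922 -1.241588 +0.410765 = -0.439901;  D = +0.169210+0.406055i
d^4_{3,2}: k∈[0..1] ⇒ -0.752501 +0.597495 = -0.155006;  D = -0.125917+0.090397i
d^4_{4,2}: single k=0 term ⇒ +0.547489;  D = +0.411482+0.361146i
Y_4^{m'}(θ=2.6396,φ=0.6865) and Σ D·Y over m':
  (-0.0317+0.0216i)·(-0.0219-0.0091i)  (-0.1061-0.0977i)·(+0.0574+0.1079i)  (+0.1608-0.2832i)·(+0.0667-0.3326i)  (+0.4503+0.1337i)·(-0.3672+0.3009i)  (-0.0217+0.3569i)·(+0.0651+0.0000i)  (+0.0756-0.0127i)·(+0.3672+0.3009i)  (+0.1692+0.4061i)·(+0.0667+0.3326i)  (-0.1259+0.0904i)·(-0.0574+0.1079i)  (+0.4115+0.3611i)·(-0.0219+0.0091i)
Y_4^2(R⁻¹ n̂) = -0.392153+0.098528i

Re=-0.3922 Im=0.0985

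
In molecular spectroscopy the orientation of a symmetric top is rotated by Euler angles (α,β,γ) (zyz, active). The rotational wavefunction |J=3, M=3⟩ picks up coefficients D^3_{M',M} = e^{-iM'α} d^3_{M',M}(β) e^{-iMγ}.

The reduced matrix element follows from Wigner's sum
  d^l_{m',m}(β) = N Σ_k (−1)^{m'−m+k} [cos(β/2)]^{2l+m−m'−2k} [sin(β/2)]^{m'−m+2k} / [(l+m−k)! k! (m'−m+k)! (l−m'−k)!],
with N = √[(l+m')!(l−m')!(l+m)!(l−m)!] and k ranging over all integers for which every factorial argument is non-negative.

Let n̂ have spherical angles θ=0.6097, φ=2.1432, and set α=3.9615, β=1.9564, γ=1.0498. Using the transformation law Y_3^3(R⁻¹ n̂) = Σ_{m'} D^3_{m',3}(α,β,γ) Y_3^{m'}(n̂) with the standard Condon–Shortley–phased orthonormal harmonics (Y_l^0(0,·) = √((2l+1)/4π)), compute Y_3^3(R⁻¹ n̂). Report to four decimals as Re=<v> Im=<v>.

Need the full column D^3_{m',3} for m'=−3..3 at α=3.9615, β=1.9564, γ=1.0498.
cos(β/2)=0.558517, sin(β/2)=0.829493
d^3_{-3,3}: single k=6 term ⇒ +0.325745;  D = -0.251296+0.207268i
d^3_{-2,3}: single k=5 term ⇒ +0.537250;  D = +0.032865-0.536244i
d^3_{-1,3}: single k=4 term ⇒ +0.571965;  D = +0.393498+0.415094i
d^3_{0,3}: single k=3 term ⇒ +0.444695;  D = -0.444681+0.003472i
d^3_{1,3}: single k=2 term ⇒ +0.259308;  D = +0.175437-0.190951i
d^3_{2,3}: single k=1 term ⇒ +0.110425;  D = +0.008475+0.110100i
d^3_{3,3}: single k=0 term ⇒ +0.030354;  D = -0.023715-0.018946i
Y_3^{m'}(θ=0.6097,φ=2.1432) and Σ D·Y over m':
  (-0.2513+0.2073i)·(+0.0775-0.0114i)  (+0.0329-0.5362i)·(-0.1135+0.2502i)  (+0.3935+0.4151i)·(-0.2366-0.3672i)  (-0.4447+0.0035i)·(+0.1103+0.0000i)  (+0.1754-0.1910i)·(+0.2366-0.3672i)  (+0.0085+0.1101i)·(-0.1135-0.2502i)  (-0.0237-0.0189i)·(-0.0775-0.0114i)
Y_3^3(R⁻¹ n̂) = +0.123183-0.276780i

Re=0.1232 Im=-0.2768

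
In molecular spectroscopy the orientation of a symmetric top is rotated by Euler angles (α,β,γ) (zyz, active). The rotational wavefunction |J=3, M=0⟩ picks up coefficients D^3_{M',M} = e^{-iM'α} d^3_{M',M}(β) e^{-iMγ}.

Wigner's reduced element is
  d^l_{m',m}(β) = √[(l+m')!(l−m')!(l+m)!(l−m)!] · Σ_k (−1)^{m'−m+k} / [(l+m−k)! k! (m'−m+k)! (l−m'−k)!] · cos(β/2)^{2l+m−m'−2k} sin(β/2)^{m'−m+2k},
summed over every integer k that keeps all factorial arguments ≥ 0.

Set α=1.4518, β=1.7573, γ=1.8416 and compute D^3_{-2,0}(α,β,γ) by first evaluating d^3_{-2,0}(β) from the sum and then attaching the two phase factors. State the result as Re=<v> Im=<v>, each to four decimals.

First d^3_{-2,0}(β=1.7573), then the phase factors e^{-i(-2)α} and e^{-i(0)γ}:
With c≡cos(β/2)=0.638191 and s≡sin(β/2)=0.769878, N=[1·120·6·6]^{1/2}=65.726707
k∈{2,3} keeps every argument non-negative
  k=2: (−1)^0·65.7267/(12)·0.6382^4·0.7699^2 = +0.538527
  k=3: (−1)^1·65.7267/(12)·0.6382^2·0.7699^4 = -0.783700
d^3_{-2,0}(1.7573) = +0.538527 -0.783700 = -0.245173
Attach z-rotation phases: D = e^{-i(-2)(1.4518)}·(-0.245173)·e^{-i(0)(1.8416)} = +0.238262-0.057800i

Re=0.2383 Im=-0.0578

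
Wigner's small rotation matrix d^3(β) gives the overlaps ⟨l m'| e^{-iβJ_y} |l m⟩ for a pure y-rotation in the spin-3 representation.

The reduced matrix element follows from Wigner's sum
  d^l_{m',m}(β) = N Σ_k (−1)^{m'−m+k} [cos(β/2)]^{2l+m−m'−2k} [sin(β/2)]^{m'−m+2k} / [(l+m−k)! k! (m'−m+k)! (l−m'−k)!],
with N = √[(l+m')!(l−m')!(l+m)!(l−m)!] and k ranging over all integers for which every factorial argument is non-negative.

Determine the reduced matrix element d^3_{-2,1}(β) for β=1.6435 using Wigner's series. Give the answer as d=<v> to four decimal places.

d^3_{-2,1}(β=1.6435) via Wigner's sum:
With c≡cos(β/2)=0.680941 and s≡sin(β/2)=0.732339, N=[1·120·24·2]^{1/2}=75.894664
k: max(0,(1)−(-2))=3 … min(3+(1),3−(-2))=4
  k=3: (−1)^0·75.8947/(12)·0.6809^3·0.7323^3 = +0.784320
  k=4: (−1)^1·75.8947/(24)·0.6809^1·0.7323^5 = -0.453596
d^3_{-2,1}(1.6435) = +0.784320 -0.453596 = +0.330725

d=0.3307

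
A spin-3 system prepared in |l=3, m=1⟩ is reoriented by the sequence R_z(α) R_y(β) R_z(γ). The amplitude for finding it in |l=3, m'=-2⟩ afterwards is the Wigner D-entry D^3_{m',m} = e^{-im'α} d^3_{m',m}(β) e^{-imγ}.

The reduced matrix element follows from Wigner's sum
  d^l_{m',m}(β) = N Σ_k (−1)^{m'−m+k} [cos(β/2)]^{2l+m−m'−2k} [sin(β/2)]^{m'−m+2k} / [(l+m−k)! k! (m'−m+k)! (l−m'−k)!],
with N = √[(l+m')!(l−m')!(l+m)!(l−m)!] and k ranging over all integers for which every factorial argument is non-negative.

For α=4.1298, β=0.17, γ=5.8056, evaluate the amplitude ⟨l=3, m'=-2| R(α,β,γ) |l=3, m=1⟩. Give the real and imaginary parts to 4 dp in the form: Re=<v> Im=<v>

Split into d^3_{-2,1}(β=0.17) × two z-phases.
With c≡cos(β/2)=0.996390 and s≡sin(β/2)=0.084898, N=[1·120·24·2]^{1/2}=75.894664
k∈{3,4} keeps every argument non-negative
  k=3: (−1)^0·75.8947/(12)·0.9964^3·0.0849^3 = +0.003828
  k=4: (−1)^1·75.8947/(24)·0.9964^1·0.0849^5 = -0.000014
d^3_{-2,1}(0.17) = +0.003828 -0.000014 = +0.003814
D = (-0.394587+0.918859i)·(+0.003814)·(+0.888107+0.459636i) = -0.002948+0.002421i

Re=-0.0029 Im=0.0024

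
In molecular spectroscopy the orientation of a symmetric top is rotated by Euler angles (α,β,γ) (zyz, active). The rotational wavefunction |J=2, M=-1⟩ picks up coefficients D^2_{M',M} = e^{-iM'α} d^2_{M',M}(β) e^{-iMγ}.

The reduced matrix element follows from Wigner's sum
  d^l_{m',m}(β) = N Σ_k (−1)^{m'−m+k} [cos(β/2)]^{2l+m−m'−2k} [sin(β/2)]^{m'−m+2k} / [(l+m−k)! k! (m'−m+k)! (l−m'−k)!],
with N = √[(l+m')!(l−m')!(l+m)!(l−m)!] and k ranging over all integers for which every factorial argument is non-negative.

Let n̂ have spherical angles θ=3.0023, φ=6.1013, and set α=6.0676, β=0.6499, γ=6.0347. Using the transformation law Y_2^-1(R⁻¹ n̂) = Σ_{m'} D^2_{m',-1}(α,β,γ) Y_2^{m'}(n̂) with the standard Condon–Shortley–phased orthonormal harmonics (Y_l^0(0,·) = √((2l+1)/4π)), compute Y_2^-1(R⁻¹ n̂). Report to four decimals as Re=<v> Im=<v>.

Re=-0.3738 Im=0.0975

Need the full column D^2_{m',-1} for m'=−2..2 at α=6.0676, β=0.6499, γ=6.0347.
cos(β/2)=0.947667, sin(β/2)=0.319261
d^2_{-2,-1}: single k=1 term ⇒ +0.543430;  D = +0.422674-0.341559i
d^2_{-1,-1}: k∈[0..1] ⇒ +0.806534 -0.274616 = +0.531918;  D = +0.475661-0.238082i
d^2_{0,-1}: k∈[0..1] ⇒ -0.665563 +0.075539 = -0.590024;  D = -0.571902+0.145108i
d^2_{1,-1}: k∈[0..1] ⇒ +0.274616 -0.010389 = +0.264226;  D = +0.264083-0.008691i
d^2_{2,-1}: single k=0 term ⇒ -0.061677;  D = -0.060651-0.011205i
Y_2^{m'}(θ=3.0023,φ=6.1013) and Σ D·Y over m':
  (+0.4227-0.3416i)·(+0.0070+0.0026i)  (+0.4757-0.2381i)·(-0.1045-0.0192i)  (-0.5719+0.1451i)·(+0.6125+0.0000i)  (+0.2641-0.0087i)·(+0.1045-0.0192i)  (-0.0607-0.0112i)·(+0.0070-0.0026i)
Y_2^-1(R⁻¹ n̂) = -0.373766+0.097462i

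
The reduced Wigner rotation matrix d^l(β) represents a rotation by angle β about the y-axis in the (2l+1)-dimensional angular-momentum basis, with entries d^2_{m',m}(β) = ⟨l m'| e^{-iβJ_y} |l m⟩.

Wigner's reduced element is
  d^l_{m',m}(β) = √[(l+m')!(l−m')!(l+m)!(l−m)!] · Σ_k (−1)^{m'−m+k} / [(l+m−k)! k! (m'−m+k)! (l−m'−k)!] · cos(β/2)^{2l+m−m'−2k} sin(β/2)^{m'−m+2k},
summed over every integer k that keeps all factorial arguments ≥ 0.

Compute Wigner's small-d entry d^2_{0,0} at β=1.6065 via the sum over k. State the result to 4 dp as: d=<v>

d=-0.4981

d^2_{0,0}(β=1.6065) via Wigner's sum:
c=cos(1.6065/2)=0.694372, s=sin(1.6065/2)=0.719617; N=√[2·2·2·2]=4.000000
k∈{0,1,2} keeps every argument non-negative
  k=0: (−1)^0·4.0000/(4)·0.6944^4·0.7196^0 = +0.232471
  k=1: (−1)^1·4.0000/(1)·0.6944^2·0.7196^2 = -0.998726
  k=2: (−1)^2·4.0000/(4)·0.6944^0·0.7196^4 = +0.268167
d^2_{0,0}(1.6065) = +0.232471 -0.998726 +0.268167 = -0.498089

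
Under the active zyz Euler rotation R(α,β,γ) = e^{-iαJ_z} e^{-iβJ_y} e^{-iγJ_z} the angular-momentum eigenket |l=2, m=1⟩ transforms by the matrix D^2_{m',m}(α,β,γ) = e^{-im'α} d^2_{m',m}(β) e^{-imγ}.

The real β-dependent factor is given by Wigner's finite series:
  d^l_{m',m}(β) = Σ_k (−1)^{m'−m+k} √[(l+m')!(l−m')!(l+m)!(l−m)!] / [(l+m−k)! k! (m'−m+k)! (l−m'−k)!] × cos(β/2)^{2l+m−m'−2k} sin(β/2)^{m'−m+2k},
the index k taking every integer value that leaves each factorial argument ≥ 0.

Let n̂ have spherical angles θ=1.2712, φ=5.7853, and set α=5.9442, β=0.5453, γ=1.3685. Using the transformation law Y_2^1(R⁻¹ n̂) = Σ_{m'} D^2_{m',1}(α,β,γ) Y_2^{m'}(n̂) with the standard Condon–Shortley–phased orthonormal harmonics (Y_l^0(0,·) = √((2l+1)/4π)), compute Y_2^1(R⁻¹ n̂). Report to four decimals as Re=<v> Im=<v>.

Re=0.0096 Im=0.3842

Need the full column D^2_{m',1} for m'=−2..2 at α=5.9442, β=0.5453, γ=1.3685.
cos(β/2)=0.963061, sin(β/2)=0.269284
d^2_{-2,1}: single k=3 term ⇒ +0.037611;  D = -0.017224-0.033436i
d^2_{-1,1}: k∈[2..3] ⇒ +0.201768 -0.005258 = +0.196509;  D = -0.026777-0.194676i
d^2_{0,1}: k∈[1..2] ⇒ +0.589180 -0.046064 = +0.543116;  D = +0.109122-0.532040i
d^2_{1,1}: k∈[0..1] ⇒ +0.860230 -0.201768 = +0.658463;  D = +0.339263-0.564335i
d^2_{2,1}: single k=0 term ⇒ -0.481063;  D = -0.370856+0.306411i
Y_2^{m'}(θ=1.2712,φ=5.7853) and Σ D·Y over m':
  (-0.0172-0.0334i)·(+0.1918+0.2959i)  (-0.0268-0.1947i)·(+0.1914+0.1040i)  (+0.1091-0.5320i)·(-0.2330+0.0000i)  (+0.3393-0.5643i)·(-0.1914+0.1040i)  (-0.3709+0.3064i)·(+0.1918-0.2959i)
Y_2^1(R⁻¹ n̂) = +0.009624+0.384213i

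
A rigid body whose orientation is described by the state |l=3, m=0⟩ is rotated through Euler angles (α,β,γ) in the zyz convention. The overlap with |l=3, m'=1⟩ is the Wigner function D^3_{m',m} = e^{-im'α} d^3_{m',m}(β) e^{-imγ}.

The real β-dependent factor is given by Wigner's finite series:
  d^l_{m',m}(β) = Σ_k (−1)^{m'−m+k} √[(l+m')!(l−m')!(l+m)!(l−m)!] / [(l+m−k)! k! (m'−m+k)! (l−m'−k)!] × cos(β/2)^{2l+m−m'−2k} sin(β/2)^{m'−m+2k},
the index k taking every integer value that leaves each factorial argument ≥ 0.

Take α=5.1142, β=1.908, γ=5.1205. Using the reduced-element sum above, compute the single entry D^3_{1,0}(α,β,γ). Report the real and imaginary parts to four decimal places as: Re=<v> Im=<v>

Re=0.0723 Im=0.1702

First d^3_{1,0}(β=1.908), then the phase factors e^{-i(1)α} and e^{-i(0)γ}:
With c≡cos(β/2)=0.578425 and s≡sin(β/2)=0.815736, N=[24·2·6·6]^{1/2}=41.569219
k: max(0,(0)−(1))=0 … min(3+(0),3−(1))=2
  k=0: (−1)^1·41.5692/(12)·0.5784^5·0.8157^1 = -0.182968
  k=1: (−1)^2·41.5692/(4)·0.5784^3·0.8157^3 = +1.091694
  k=2: (−1)^3·41.5692/(12)·0.5784^1·0.8157^5 = -0.723744
d^3_{1,0}(1.908) = -0.182968 +1.091694 -0.723744 = +0.184983
D = (+0.391086+0.920354i)·(+0.184983)·(+1.000000+0.000000i) = +0.072344+0.170249i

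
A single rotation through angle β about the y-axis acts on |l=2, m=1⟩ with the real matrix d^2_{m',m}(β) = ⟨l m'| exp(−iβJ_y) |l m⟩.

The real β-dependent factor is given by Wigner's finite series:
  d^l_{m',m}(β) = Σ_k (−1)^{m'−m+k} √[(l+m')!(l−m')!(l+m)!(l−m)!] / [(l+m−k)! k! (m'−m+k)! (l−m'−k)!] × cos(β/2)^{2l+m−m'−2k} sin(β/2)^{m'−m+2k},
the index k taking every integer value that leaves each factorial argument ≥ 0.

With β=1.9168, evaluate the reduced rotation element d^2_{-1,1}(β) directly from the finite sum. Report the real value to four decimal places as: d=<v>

d^2_{-1,1}(β=1.9168) via Wigner's sum:
Half-angle: c=0.574830, s=0.818273. N=√(1·6·6·1)=6.000000
The bounds max(0,m−m')=2 and min(l+m,l−m')=3 give 2 terms
  k=2: (−1)^0·6.0000/(2)·0.5748^2·0.8183^2 = +0.663738
  k=3: (−1)^1·6.0000/(6)·0.5748^0·0.8183^4 = -0.448325
d^2_{-1,1}(1.9168) = +0.663738 -0.448325 = +0.215413

d=0.2154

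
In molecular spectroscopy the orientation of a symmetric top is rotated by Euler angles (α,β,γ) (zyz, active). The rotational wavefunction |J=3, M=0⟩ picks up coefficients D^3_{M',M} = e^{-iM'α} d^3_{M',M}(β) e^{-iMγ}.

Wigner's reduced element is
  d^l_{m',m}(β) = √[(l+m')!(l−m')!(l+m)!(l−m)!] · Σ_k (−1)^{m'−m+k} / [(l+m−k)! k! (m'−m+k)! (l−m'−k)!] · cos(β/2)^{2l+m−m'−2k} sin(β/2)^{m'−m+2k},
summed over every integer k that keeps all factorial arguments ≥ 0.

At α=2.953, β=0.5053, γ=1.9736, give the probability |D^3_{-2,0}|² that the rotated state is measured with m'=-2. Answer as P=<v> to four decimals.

D^3_{-2,0}(2.953,0.5053,1.9736) = e^{-i·-2·2.953}·d^3_{-2,0}(0.5053)·e^{-i·0·1.9736}. Compute d first:
With c≡cos(β/2)=0.968253 and s≡sin(β/2)=0.249971, N=[1·120·6·6]^{1/2}=65.726707
The bounds max(0,m−m')=2 and min(l+m,l−m')=3 give 2 terms
  k=2: (−1)^0·65.7267/(12)·0.9683^4·0.2500^2 = +0.300812
  k=3: (−1)^1·65.7267/(12)·0.9683^2·0.2500^4 = -0.020049
d^3_{-2,0}(0.5053) = +0.300812 -0.020049 = +0.280763
|D^3_{-2,0}|² = |d^3_{-2,0}(β)|² = (+0.280763)² = 0.078828 (the z-rotation phases have unit modulus)

P=0.0788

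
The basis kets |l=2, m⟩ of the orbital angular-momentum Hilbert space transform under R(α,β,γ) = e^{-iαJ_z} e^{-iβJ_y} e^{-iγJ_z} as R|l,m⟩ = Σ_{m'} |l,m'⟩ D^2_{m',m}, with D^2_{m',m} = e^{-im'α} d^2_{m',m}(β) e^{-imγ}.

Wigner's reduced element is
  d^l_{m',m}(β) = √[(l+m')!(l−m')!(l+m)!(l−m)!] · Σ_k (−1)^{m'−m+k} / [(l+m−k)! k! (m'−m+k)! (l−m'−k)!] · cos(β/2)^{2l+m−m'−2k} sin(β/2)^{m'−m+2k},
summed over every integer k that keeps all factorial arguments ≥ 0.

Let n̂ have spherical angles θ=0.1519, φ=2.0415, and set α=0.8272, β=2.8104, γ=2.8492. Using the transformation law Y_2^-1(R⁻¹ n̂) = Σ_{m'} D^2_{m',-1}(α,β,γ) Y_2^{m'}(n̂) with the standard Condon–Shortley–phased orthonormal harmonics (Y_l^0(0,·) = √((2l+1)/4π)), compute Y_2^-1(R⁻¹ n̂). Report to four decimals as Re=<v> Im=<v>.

Re=-0.2811 Im=-0.0204

Need the full column D^2_{m',-1} for m'=−2..2 at α=0.8272, β=2.8104, γ=2.8492.
cos(β/2)=0.164841, sin(β/2)=0.986320
d^2_{-2,-1}: single k=1 term ⇒ +0.008836;  D = -0.001831-0.008644i
d^2_{-1,-1}: k∈[0..1] ⇒ +0.000738 -0.079302 = -0.078564;  D = +0.067594+0.040042i
d^2_{0,-1}: k∈[0..1] ⇒ -0.010821 +0.387430 = +0.376609;  D = -0.360624+0.108555i
d^2_{1,-1}: k∈[0..1] ⇒ +0.079302 -0.946394 = -0.867091;  D = +0.378094-0.780315i
d^2_{2,-1}: single k=0 term ⇒ -0.316335;  D = -0.116158-0.294237i
Y_2^{m'}(θ=0.1519,φ=2.0415) and Σ D·Y over m':
  (-0.0018-0.0086i)·(-0.0052+0.0071i)  (+0.0676+0.0400i)·(-0.0524-0.1030i)  (-0.3606+0.1086i)·(+0.6091+0.0000i)  (+0.3781-0.7803i)·(+0.0524-0.1030i)  (-0.1162-0.2942i)·(-0.0052-0.0071i)
Y_2^-1(R⁻¹ n̂) = -0.281057-0.020373i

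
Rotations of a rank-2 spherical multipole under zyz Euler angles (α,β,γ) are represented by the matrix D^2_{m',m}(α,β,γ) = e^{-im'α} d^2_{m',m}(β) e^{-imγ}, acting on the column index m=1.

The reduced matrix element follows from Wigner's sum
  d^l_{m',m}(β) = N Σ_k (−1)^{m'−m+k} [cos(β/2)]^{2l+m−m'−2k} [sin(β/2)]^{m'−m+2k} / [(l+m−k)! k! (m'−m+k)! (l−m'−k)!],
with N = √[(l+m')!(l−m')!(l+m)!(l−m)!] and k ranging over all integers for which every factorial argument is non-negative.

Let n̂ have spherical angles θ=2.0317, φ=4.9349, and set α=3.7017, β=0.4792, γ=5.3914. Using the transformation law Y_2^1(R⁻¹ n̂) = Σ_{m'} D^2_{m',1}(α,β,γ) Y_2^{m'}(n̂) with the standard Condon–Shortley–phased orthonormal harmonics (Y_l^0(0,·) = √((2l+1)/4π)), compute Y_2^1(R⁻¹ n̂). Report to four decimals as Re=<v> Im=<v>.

Need the full column D^2_{m',1} for m'=−2..2 at α=3.7017, β=0.4792, γ=5.3914.
cos(β/2)=0.971433, sin(β/2)=0.237314
d^2_{-2,1}: single k=3 term ⇒ +0.025966;  D = -0.011088+0.023480i
d^2_{-1,1}: k∈[2..3] ⇒ +0.159439 -0.003172 = +0.156267;  D = -0.018537-0.155164i
d^2_{0,1}: k∈[1..2] ⇒ +0.532890 -0.031802 = +0.501088;  D = +0.314695+0.389944i
d^2_{1,1}: k∈[0..1] ⇒ +0.890536 -0.159439 = +0.731097;  D = -0.691250-0.238067i
d^2_{2,1}: single k=0 term ⇒ -0.435103;  D = -0.423800+0.098528i
Y_2^{m'}(θ=2.0317,φ=4.9349) and Σ D·Y over m':
  (-0.0111+0.0235i)·(-0.2797+0.1334i)  (-0.0185-0.1552i)·(-0.0679-0.3002i)  (+0.3147+0.3899i)·(-0.1282+0.0000i)  (-0.6913-0.2381i)·(+0.0679-0.3002i)  (-0.4238+0.0985i)·(-0.2797-0.1334i)
Y_2^1(R⁻¹ n̂) = -0.072427+0.178342i

Re=-0.0724 Im=0.1783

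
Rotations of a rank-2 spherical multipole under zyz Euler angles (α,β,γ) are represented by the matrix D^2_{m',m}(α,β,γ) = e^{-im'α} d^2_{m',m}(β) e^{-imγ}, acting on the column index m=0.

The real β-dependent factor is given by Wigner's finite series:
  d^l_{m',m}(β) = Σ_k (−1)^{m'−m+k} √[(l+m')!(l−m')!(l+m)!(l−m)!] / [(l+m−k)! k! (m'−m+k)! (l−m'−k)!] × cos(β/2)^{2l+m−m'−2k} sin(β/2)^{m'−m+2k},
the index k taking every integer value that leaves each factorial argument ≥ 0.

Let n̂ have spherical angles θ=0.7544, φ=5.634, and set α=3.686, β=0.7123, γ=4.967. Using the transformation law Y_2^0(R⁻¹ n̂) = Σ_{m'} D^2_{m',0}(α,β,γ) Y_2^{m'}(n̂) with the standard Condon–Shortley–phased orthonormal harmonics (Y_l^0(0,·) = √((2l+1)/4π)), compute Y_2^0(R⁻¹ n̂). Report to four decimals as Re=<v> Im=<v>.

Need the full column D^2_{m',0} for m'=−2..2 at α=3.686, β=0.7123, γ=4.967.
cos(β/2)=0.937246, sin(β/2)=0.348668
d^2_{-2,0}: single k=2 term ⇒ +0.261582;  D = +0.121253+0.231782i
d^2_{-1,0}: k∈[1..2] ⇒ +0.703152 -0.097312 = +0.605840;  D = -0.518256-0.313771i
d^2_{0,0}: k∈[0..2] ⇒ +0.771640 -0.427162 +0.014779 = +0.359257;  D = +0.359257+0.000000i
d^2_{1,0}: k∈[0..1] ⇒ -0.703152 +0.097312 = -0.605840;  D = +0.518256-0.313771i
d^2_{2,0}: single k=0 term ⇒ +0.261582;  D = +0.121253-0.231782i
Y_2^{m'}(θ=0.7544,φ=5.634) and Σ D·Y over m':
  (+0.1213+0.2318i)·(+0.0487+0.1745i)  (-0.5183-0.3138i)·(+0.3071+0.2331i)  (+0.3593+0.0000i)·(+0.1870+0.0000i)  (+0.5183-0.3138i)·(-0.3071+0.2331i)  (+0.1213-0.2318i)·(+0.0487-0.1745i)
Y_2^0(R⁻¹ n̂) = -0.173941-0.000000i

Re=-0.1739 Im=0.0000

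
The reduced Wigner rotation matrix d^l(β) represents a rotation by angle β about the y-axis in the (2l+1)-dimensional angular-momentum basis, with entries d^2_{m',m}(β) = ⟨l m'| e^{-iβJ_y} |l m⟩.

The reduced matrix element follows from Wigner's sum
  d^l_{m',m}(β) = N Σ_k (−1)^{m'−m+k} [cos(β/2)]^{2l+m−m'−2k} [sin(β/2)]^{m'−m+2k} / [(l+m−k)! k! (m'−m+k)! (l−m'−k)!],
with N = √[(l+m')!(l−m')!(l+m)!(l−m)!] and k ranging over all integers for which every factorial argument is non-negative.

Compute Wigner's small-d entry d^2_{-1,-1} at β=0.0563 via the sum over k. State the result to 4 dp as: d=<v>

d=0.9960

d^2_{-1,-1}(β=0.0563) via Wigner's sum:
c=cos(0.0563/2)=0.999604, s=sin(0.0563/2)=0.028146; N=√[1·6·1·6]=6.000000
Admissible k: 0..1 (factorial args all ≥0)
  k=0: (−1)^0·6.0000/(6)·0.9996^4·0.0281^0 = +0.998416
  k=1: (−1)^1·6.0000/(2)·0.9996^2·0.0281^2 = -0.002375
d^2_{-1,-1}(0.0563) = +0.998416 -0.002375 = +0.996041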